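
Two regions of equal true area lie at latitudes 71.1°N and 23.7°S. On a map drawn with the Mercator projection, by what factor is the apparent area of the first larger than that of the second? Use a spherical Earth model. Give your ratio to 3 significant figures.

On Mercator, area is exaggerated by sec²φ = 1/cos²φ.
At 71.1°: sec²(71.1°) = 1/0.3239² = 9.531.
At 23.7°: sec²(23.7°) = 1/0.9157² = 1.193.
Ratio = 9.531/1.193 = cos²(23.7°)/cos²(71.1°) ≈ 7.99.

7.99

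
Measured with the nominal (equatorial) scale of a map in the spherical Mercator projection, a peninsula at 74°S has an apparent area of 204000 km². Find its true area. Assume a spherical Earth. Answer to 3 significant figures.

Mercator is conformal, so the point scale is isotropic: h = k = sec φ = 1/cos φ.
Areal scale = k² = sec²φ = 1/cos²(74°) = 1/0.2756² = 13.16.
True area = apparent / (areal scale) = 204000 / 13.16 ≈ 15500 km².

15500 km²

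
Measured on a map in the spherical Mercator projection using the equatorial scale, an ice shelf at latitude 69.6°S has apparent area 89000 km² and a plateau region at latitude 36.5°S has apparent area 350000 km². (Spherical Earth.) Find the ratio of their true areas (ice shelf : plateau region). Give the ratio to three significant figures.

0.0478

On Mercator the areal scale is sec²φ, so true area = apparent × cos²φ.
True area of ice shelf: 89000 × cos²(69.6°) = 89000 × 0.1215 = 10810 km².
True area of plateau region: 350000 × cos²(36.5°) = 350000 × 0.6462 = 226200 km².
Ratio = 10810 / 226200 ≈ 0.0478.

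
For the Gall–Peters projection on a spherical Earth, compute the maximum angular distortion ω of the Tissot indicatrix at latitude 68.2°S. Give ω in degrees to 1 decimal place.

The Gall–Peters projection is cylindrical equal-area with φ₀ = 45°. Cylindrical equal-area (φ₀ = 45°): h = cos φ / cos 45° along meridians, k = cos 45° / cos φ along parallels; h·k = 1.
At 68.2°: h = 0.5252, k = 1.904; principal scales a = 1.904, b = 0.5252.
sin(ω/2) = (a − b)/(a + b) = 1.379/2.429 = 0.5676, so ω = 2 arcsin(0.5676) ≈ 69.2°.

69.2°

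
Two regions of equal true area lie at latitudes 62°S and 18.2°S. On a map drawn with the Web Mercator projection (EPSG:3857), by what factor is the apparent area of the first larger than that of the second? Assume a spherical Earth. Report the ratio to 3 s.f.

Mercator areal scale is sec²φ.
At 62°: sec²(62°) = 1/0.4695² = 4.537.
At 18.2°: sec²(18.2°) = 1/0.9500² = 1.108.
Ratio = 4.537/1.108 = cos²(18.2°)/cos²(62°) ≈ 4.09.

4.09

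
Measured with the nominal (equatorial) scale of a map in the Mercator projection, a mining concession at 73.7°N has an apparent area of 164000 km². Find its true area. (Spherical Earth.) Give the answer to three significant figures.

The Mercator projection is conformal; its linear scale factor is the same in every direction and equals sec φ = 1/cos φ.
Areal scale = k² = sec²φ = 1/cos²(73.7°) = 1/0.2807² = 12.69.
True area = apparent / (areal scale) = 164000 / 12.69 ≈ 12900 km².

12900 km²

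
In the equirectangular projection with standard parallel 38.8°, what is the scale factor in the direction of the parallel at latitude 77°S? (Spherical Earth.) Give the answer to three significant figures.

In the equirectangular projection with standard parallel φ₀ = 38.8° (x = Rλ cos φ₀, y = Rφ), meridians are true-scale (h = 1) and the parallel scale is k = cos φ₀ / cos φ.
k = cos 38.8° / cos 77° = 0.7793/0.2250 = 3.464.

3.46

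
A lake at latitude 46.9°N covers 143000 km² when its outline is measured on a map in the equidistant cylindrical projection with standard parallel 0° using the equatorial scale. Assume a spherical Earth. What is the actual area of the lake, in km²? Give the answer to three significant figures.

97700 km²

Plate carrée maps x = Rλ, y = Rφ. The meridian scale is h = 1 and the parallel scale is k = 1/cos φ = sec φ.
Areal scale = h·k = 1 × sec φ; at 46.9°, h = 1.000, k = 1.464, so h·k = 1.464.
True area = apparent / (areal scale) = 143000 / 1.464 ≈ 97700 km².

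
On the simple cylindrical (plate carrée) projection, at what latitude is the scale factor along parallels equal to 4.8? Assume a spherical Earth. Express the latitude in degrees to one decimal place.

Plate carrée: h = 1, k = sec φ along parallels.
sec φ = 4.8  ⇒  cos φ = 0.2083  ⇒  φ ≈ 78.0°.

78.0°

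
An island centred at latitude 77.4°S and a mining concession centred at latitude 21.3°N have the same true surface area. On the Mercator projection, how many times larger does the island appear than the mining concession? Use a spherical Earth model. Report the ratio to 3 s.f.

18.2

Mercator areal scale is sec²φ.
At 77.4°: sec²(77.4°) = 1/0.2181² = 21.01.
At 21.3°: sec²(21.3°) = 1/0.9317² = 1.152.
Ratio = 21.01/1.152 = cos²(21.3°)/cos²(77.4°) ≈ 18.2.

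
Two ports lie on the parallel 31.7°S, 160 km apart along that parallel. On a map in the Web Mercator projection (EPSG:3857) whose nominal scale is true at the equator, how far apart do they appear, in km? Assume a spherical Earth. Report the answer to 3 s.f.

188 km

Mercator is conformal, so the point scale is isotropic: h = k = sec φ = 1/cos φ.
Along the parallel, k = sec 31.7° = 1/0.8508 = 1.175.
Map distance = 160 × 1.175 ≈ 188 km.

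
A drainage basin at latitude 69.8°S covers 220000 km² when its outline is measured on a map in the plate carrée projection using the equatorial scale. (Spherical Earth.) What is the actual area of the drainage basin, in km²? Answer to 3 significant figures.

76000 km²

Plate carrée maps x = Rλ, y = Rφ. The meridian scale is h = 1 and the parallel scale is k = 1/cos φ = sec φ.
Areal scale = h·k = 1 × sec φ; at 69.8°, h = 1.000, k = 2.896, so h·k = 2.896.
True area = apparent / (areal scale) = 220000 / 2.896 ≈ 76000 km².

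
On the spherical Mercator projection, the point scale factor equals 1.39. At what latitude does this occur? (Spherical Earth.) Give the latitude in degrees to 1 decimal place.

Mercator scale is k = sec φ = 1/cos φ.
1/cos φ = 1.39  ⇒  cos φ = 0.7194  ⇒  φ = arccos(0.7194) ≈ 44.0°.

44.0°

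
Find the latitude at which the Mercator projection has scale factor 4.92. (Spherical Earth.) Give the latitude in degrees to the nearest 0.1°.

Mercator scale is k = sec φ = 1/cos φ.
1/cos φ = 4.92  ⇒  cos φ = 0.2033  ⇒  φ = arccos(0.2033) ≈ 78.3°.

78.3°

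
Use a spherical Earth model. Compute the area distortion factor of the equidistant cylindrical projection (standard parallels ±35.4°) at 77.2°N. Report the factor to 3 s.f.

In the equirectangular projection with standard parallel φ₀ = 35.4° (x = Rλ cos φ₀, y = Rφ), meridians are true-scale (h = 1) and the parallel scale is k = cos φ₀ / cos φ.
Areal scale = h·k = 1 × cos φ₀ / cos φ; at 77.2°, h = 1.000, k = 3.679, so h·k = 3.679.

3.68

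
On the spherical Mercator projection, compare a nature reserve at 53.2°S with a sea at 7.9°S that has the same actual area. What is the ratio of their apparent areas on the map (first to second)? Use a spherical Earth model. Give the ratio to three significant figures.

2.73

Mercator areal scale is sec²φ.
At 53.2°: sec²(53.2°) = 1/0.5990² = 2.787.
At 7.9°: sec²(7.9°) = 1/0.9905² = 1.019.
Ratio = 2.787/1.019 = cos²(7.9°)/cos²(53.2°) ≈ 2.73.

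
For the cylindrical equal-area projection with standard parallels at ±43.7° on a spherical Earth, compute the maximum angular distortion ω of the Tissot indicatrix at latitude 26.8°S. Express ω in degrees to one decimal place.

24.0°

A cylindrical equal-area projection with standard parallel φ₀ has meridian scale h = cos φ / cos φ₀ and parallel scale k = cos φ₀ / cos φ (so areas are preserved, h·k = 1).
At 26.8°: h = 1.235, k = 0.8100; principal scales a = 1.235, b = 0.8100.
sin(ω/2) = (a − b)/(a + b) = 0.4246/2.045 = 0.2077, so ω = 2 arcsin(0.2077) ≈ 24.0°.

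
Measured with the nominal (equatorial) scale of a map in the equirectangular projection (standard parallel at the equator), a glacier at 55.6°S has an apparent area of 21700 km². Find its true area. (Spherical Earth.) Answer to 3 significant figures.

12300 km²

Plate carrée maps x = Rλ, y = Rφ. The meridian scale is h = 1 and the parallel scale is k = 1/cos φ = sec φ.
Areal scale = h·k = 1 × sec φ; at 55.6°, h = 1.000, k = 1.770, so h·k = 1.770.
True area = apparent / (areal scale) = 21700 / 1.770 ≈ 12300 km².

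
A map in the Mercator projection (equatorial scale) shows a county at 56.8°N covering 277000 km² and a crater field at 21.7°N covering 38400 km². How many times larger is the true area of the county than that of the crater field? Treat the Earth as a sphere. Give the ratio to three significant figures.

2.51

On Mercator the areal scale is sec²φ, so true area = apparent × cos²φ.
True area of county: 277000 × cos²(56.8°) = 277000 × 0.2998 = 83050 km².
True area of crater field: 38400 × cos²(21.7°) = 38400 × 0.8633 = 33150 km².
Ratio = 83050 / 33150 ≈ 2.51.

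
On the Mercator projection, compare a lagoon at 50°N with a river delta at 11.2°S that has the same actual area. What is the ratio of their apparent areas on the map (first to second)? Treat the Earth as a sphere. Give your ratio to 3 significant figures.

On Mercator, area is exaggerated by sec²φ = 1/cos²φ.
At 50°: sec²(50°) = 1/0.6428² = 2.420.
At 11.2°: sec²(11.2°) = 1/0.9810² = 1.039.
Ratio = 2.420/1.039 = cos²(11.2°)/cos²(50°) ≈ 2.33.

2.33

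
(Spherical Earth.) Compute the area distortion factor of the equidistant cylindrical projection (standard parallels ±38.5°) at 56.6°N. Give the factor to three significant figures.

With standard parallel φ₀ = 38.5°, the equirectangular projection gives x = Rλ cos φ₀, y = Rφ, so h = 1 and k = cos 38.5° / cos φ.
Areal scale = h·k = 1 × cos φ₀ / cos φ; at 56.6°, h = 1.000, k = 1.422, so h·k = 1.422.

1.42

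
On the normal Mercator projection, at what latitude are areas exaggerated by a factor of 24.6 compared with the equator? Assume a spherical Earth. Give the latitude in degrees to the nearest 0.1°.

78.4°

Mercator areal scale is sec²φ.
sec²φ = 24.6  ⇒  cos²φ = 0.04065  ⇒  cos φ = 0.2016.
φ = arccos(0.2016) ≈ 78.4°.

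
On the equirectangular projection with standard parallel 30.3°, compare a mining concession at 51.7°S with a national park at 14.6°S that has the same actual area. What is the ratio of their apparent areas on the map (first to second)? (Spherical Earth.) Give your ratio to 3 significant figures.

With standard parallel φ₀ = 30.3°, the equirectangular projection gives x = Rλ cos φ₀, y = Rφ, so h = 1 and k = cos 30.3° / cos φ.
Areal scale at 51.7°: h·k = 1.000 × 1.393 = 1.393.
Areal scale at 14.6°: h·k = 1.000 × 0.8922 = 0.8922.
Ratio = 1.393/0.8922 ≈ 1.56.

1.56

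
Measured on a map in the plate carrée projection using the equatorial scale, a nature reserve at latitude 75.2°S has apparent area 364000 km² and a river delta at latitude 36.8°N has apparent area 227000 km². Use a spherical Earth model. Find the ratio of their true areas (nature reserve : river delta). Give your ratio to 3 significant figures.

On the plate carrée, areal scale = h·k = 1 × sec φ, so true area = apparent × cos φ.
True area of nature reserve: 364000 × cos(75.2°) = 364000 × 0.2554 = 92980 km².
True area of river delta: 227000 × cos(36.8°) = 227000 × 0.8007 = 181800 km².
Ratio = 92980 / 181800 ≈ 0.512.

0.512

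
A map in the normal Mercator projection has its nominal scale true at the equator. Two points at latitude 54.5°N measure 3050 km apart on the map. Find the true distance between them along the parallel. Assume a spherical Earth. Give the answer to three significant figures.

The Mercator projection is conformal; its linear scale factor is the same in every direction and equals sec φ = 1/cos φ.
Along the parallel at 54.5°, map distances are exaggerated by k = sec 54.5° = 1.722.
True distance = 3050 / 1.722 = 3050 × cos 54.5° ≈ 1770 km.

1770 km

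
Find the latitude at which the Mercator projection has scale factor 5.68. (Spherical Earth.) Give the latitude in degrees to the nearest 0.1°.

Mercator scale is k = sec φ = 1/cos φ.
1/cos φ = 5.68  ⇒  cos φ = 0.1761  ⇒  φ = arccos(0.1761) ≈ 79.9°.

79.9°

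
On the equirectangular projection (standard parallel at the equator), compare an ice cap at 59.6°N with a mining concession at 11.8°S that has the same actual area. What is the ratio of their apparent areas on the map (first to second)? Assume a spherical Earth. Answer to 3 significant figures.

For the equirectangular projection with φ₀ = 0 (plate carrée), h = 1 along meridians and k = sec φ along parallels.
Areal scale at 59.6°: h·k = 1.000 × 1.976 = 1.976.
Areal scale at 11.8°: h·k = 1.000 × 1.022 = 1.022.
Ratio = 1.976/1.022 ≈ 1.93.

1.93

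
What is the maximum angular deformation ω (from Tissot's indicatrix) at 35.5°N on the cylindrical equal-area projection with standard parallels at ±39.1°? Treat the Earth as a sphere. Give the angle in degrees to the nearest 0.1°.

A cylindrical equal-area projection with standard parallel φ₀ has meridian scale h = cos φ / cos φ₀ and parallel scale k = cos φ₀ / cos φ (so areas are preserved, h·k = 1).
At 35.5°: h = 1.049, k = 0.9532; principal scales a = 1.049, b = 0.9532.
sin(ω/2) = (a − b)/(a + b) = 0.09582/2.002 = 0.04785, so ω = 2 arcsin(0.04785) ≈ 5.5°.

5.5°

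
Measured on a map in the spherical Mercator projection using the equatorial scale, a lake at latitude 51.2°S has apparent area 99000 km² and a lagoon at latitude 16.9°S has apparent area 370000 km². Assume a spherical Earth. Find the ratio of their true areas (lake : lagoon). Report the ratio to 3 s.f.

0.115

Since Mercator area scale is 1/cos²φ, the true area equals the apparent area multiplied by cos²φ.
True area of lake: 99000 × cos²(51.2°) = 99000 × 0.3926 = 38870 km².
True area of lagoon: 370000 × cos²(16.9°) = 370000 × 0.9155 = 338700 km².
Ratio = 38870 / 338700 ≈ 0.115.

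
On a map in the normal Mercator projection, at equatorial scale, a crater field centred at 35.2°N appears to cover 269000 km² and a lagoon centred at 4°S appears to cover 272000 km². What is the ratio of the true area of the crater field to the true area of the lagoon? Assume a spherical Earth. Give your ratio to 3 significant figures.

0.664

On Mercator the areal scale is sec²φ, so true area = apparent × cos²φ.
True area of crater field: 269000 × cos²(35.2°) = 269000 × 0.6677 = 179600 km².
True area of lagoon: 272000 × cos²(4°) = 272000 × 0.9951 = 270700 km².
Ratio = 179600 / 270700 ≈ 0.664.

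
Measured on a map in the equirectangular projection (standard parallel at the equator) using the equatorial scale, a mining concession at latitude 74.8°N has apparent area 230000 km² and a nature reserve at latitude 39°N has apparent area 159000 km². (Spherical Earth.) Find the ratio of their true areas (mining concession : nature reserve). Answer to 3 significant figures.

Plate carrée has h = 1 and k = sec φ, giving areal scale sec φ; true area = (apparent area) · cos φ.
True area of mining concession: 230000 × cos(74.8°) = 230000 × 0.2622 = 60300 km².
True area of nature reserve: 159000 × cos(39°) = 159000 × 0.7771 = 123600 km².
Ratio = 60300 / 123600 ≈ 0.488.

0.488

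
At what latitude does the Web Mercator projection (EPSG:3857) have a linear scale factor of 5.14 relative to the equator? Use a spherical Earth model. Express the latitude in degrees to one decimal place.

Mercator scale is k = sec φ = 1/cos φ.
1/cos φ = 5.14  ⇒  cos φ = 0.1946  ⇒  φ = arccos(0.1946) ≈ 78.8°.

78.8°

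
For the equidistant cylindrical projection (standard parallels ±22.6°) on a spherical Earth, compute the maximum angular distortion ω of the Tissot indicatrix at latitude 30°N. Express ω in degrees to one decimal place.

3.7°

In the equirectangular projection with standard parallel φ₀ = 22.6° (x = Rλ cos φ₀, y = Rφ), meridians are true-scale (h = 1) and the parallel scale is k = cos φ₀ / cos φ.
At 30°: h = 1.000, k = 1.066; principal scales a = 1.066, b = 1.000.
sin(ω/2) = (a − b)/(a + b) = 0.06603/2.066 = 0.03196, so ω = 2 arcsin(0.03196) ≈ 3.7°.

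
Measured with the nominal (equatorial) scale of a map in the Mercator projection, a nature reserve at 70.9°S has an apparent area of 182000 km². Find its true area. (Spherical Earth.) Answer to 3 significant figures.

19500 km²

Mercator is conformal, so the point scale is isotropic: h = k = sec φ = 1/cos φ.
Areal scale = k² = sec²φ = 1/cos²(70.9°) = 1/0.3272² = 9.340.
True area = apparent / (areal scale) = 182000 / 9.340 ≈ 19500 km².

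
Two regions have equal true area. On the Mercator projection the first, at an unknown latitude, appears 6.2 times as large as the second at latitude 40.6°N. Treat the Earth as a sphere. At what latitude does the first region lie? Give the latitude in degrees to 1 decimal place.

For equal true areas on Mercator, apparent areas scale as sec²φ, so the ratio is cos²φ₂ / cos²φ₁.
cos²φ₂ / cos²φ₁ = 6.2  ⇒  cos φ₁ = cos 40.6° / √6.2 = 0.7593/2.490 = 0.3049.
φ₁ = arccos(0.3049) ≈ 72.2°.

72.2°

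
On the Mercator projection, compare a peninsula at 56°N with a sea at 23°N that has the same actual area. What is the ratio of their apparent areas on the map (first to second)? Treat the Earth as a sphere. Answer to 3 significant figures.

2.71

Mercator is conformal with k = sec φ, so areal scale = k² = sec²φ.
At 56°: sec²(56°) = 1/0.5592² = 3.198.
At 23°: sec²(23°) = 1/0.9205² = 1.180.
Ratio = 3.198/1.180 = cos²(23°)/cos²(56°) ≈ 2.71.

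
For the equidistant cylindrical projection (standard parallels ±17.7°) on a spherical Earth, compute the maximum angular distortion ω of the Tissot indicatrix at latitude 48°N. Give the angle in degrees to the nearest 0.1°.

With standard parallel φ₀ = 17.7°, the equirectangular projection gives x = Rλ cos φ₀, y = Rφ, so h = 1 and k = cos 17.7° / cos φ.
At 48°: h = 1.000, k = 1.424; principal scales a = 1.424, b = 1.000.
sin(ω/2) = (a − b)/(a + b) = 0.4237/2.424 = 0.1748, so ω = 2 arcsin(0.1748) ≈ 20.1°.

20.1°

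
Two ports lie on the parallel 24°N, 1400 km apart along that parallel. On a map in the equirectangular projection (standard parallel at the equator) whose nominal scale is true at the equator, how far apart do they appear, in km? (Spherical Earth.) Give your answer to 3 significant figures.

1530 km

For the equirectangular projection with φ₀ = 0 (plate carrée), h = 1 along meridians and k = sec φ along parallels.
Along the parallel, k = sec 24° = 1/0.9135 = 1.095.
Map distance = 1400 × 1.095 ≈ 1530 km.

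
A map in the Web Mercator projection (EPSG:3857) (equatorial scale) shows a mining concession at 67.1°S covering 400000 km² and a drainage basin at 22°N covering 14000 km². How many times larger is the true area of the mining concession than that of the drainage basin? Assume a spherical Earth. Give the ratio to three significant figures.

5.03

Since Mercator area scale is 1/cos²φ, the true area equals the apparent area multiplied by cos²φ.
True area of mining concession: 400000 × cos²(67.1°) = 400000 × 0.1514 = 60570 km².
True area of drainage basin: 14000 × cos²(22°) = 14000 × 0.8597 = 12040 km².
Ratio = 60570 / 12040 ≈ 5.03.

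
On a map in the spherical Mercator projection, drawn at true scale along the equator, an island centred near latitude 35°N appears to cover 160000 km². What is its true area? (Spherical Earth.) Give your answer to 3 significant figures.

Mercator is conformal, so the point scale is isotropic: h = k = sec φ = 1/cos φ.
Areal scale = k² = sec²φ = 1/cos²(35°) = 1/0.8192² = 1.490.
True area = apparent / (areal scale) = 160000 / 1.490 ≈ 107000 km².

107000 km²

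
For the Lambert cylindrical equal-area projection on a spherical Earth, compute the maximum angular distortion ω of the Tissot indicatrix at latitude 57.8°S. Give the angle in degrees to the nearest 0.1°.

67.8°

The Lambert cylindrical equal-area projection is the cylindrical equal-area projection with its standard parallel at the equator (φ₀ = 0). For cylindrical equal-area with standard parallel φ₀, h = cos φ / cos φ₀ and k = cos φ₀ / cos φ, so h·k = 1.
At 57.8°: h = 0.5329, k = 1.877; principal scales a = 1.877, b = 0.5329.
sin(ω/2) = (a − b)/(a + b) = 1.344/2.409 = 0.5577, so ω = 2 arcsin(0.5577) ≈ 67.8°.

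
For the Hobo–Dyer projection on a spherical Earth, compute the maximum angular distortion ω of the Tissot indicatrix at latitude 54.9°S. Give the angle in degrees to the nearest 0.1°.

36.3°

The Hobo–Dyer projection is cylindrical equal-area with φ₀ = 37.5°. A cylindrical equal-area projection with standard parallel φ₀ has meridian scale h = cos φ / cos φ₀ and parallel scale k = cos φ₀ / cos φ (so areas are preserved, h·k = 1).
At 54.9°: h = 0.7248, k = 1.380; principal scales a = 1.380, b = 0.7248.
sin(ω/2) = (a − b)/(a + b) = 0.6550/2.105 = 0.3112, so ω = 2 arcsin(0.3112) ≈ 36.3°.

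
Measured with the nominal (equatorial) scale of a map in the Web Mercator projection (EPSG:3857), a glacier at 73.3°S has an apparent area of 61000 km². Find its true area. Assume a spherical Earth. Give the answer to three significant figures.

For Mercator, h = k = sec φ (a conformal cylindrical projection has a single point scale, 1/cos φ).
Areal scale = k² = sec²φ = 1/cos²(73.3°) = 1/0.2874² = 12.11.
True area = apparent / (areal scale) = 61000 / 12.11 ≈ 5040 km².

5040 km²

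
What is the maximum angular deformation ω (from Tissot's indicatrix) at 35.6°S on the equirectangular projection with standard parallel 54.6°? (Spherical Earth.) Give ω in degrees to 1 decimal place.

19.3°

The equidistant cylindrical projection with φ₀ = 54.6° has h = 1 (meridians true) and k = cos φ₀ / cos φ along parallels.
At 35.6°: h = 1.000, k = 0.7124; principal scales a = 1.000, b = 0.7124.
sin(ω/2) = (a − b)/(a + b) = 0.2876/1.712 = 0.1679, so ω = 2 arcsin(0.1679) ≈ 19.3°.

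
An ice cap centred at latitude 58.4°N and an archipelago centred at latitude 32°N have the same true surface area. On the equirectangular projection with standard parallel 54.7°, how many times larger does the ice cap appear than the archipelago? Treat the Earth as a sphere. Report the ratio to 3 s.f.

In the equirectangular projection with standard parallel φ₀ = 54.7° (x = Rλ cos φ₀, y = Rφ), meridians are true-scale (h = 1) and the parallel scale is k = cos φ₀ / cos φ.
Areal scale at 58.4°: h·k = 1.000 × 1.103 = 1.103.
Areal scale at 32°: h·k = 1.000 × 0.6814 = 0.6814.
Ratio = 1.103/0.6814 ≈ 1.62.

1.62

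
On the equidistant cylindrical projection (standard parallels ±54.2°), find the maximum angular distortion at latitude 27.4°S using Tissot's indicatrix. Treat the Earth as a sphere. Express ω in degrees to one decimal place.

In the equirectangular projection with standard parallel φ₀ = 54.2° (x = Rλ cos φ₀, y = Rφ), meridians are true-scale (h = 1) and the parallel scale is k = cos φ₀ / cos φ.
At 27.4°: h = 1.000, k = 0.6589; principal scales a = 1.000, b = 0.6589.
sin(ω/2) = (a − b)/(a + b) = 0.3411/1.659 = 0.2056, so ω = 2 arcsin(0.2056) ≈ 23.7°.

23.7°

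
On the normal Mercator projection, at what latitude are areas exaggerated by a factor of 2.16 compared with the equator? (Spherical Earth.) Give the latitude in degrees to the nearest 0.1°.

Mercator areal scale is sec²φ.
sec²φ = 2.16  ⇒  cos²φ = 0.4630  ⇒  cos φ = 0.6804.
φ = arccos(0.6804) ≈ 47.1°.

47.1°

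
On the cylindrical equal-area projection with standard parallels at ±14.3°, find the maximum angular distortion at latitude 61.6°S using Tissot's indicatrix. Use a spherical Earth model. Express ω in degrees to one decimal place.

75.4°

A cylindrical equal-area projection with standard parallel φ₀ has meridian scale h = cos φ / cos φ₀ and parallel scale k = cos φ₀ / cos φ (so areas are preserved, h·k = 1).
At 61.6°: h = 0.4908, k = 2.037; principal scales a = 2.037, b = 0.4908.
sin(ω/2) = (a − b)/(a + b) = 1.547/2.528 = 0.6117, so ω = 2 arcsin(0.6117) ≈ 75.4°.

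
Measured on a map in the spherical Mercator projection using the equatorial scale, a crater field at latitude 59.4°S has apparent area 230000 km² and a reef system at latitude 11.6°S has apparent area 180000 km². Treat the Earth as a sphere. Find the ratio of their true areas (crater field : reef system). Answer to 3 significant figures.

0.345

Mercator's areal exaggeration is sec²φ; hence true area = (apparent area) · cos²φ.
True area of crater field: 230000 × cos²(59.4°) = 230000 × 0.2591 = 59600 km².
True area of reef system: 180000 × cos²(11.6°) = 180000 × 0.9596 = 172700 km².
Ratio = 59600 / 172700 ≈ 0.345.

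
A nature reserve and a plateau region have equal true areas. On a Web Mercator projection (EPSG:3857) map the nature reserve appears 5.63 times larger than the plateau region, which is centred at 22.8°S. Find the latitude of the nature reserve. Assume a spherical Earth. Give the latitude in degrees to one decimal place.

67.1°

Mercator areal scale is sec²φ, so apparent-area ratio = sec²φ₁ / sec²φ₂ = cos²φ₂ / cos²φ₁.
cos²φ₂ / cos²φ₁ = 5.63  ⇒  cos φ₁ = cos 22.8° / √5.63 = 0.9219/2.373 = 0.3885.
φ₁ = arccos(0.3885) ≈ 67.1°.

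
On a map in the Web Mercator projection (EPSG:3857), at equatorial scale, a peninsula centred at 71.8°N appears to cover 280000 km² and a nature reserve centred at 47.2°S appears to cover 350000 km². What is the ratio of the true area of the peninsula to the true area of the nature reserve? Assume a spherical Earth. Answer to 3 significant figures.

Mercator's areal exaggeration is sec²φ; hence true area = (apparent area) · cos²φ.
True area of peninsula: 280000 × cos²(71.8°) = 280000 × 0.09755 = 27310 km².
True area of nature reserve: 350000 × cos²(47.2°) = 350000 × 0.4616 = 161600 km².
Ratio = 27310 / 161600 ≈ 0.169.

0.169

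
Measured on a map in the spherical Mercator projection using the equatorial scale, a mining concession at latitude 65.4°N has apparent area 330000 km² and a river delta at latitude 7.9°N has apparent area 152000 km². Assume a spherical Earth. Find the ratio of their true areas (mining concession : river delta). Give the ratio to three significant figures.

On Mercator the areal scale is sec²φ, so true area = apparent × cos²φ.
True area of mining concession: 330000 × cos²(65.4°) = 330000 × 0.1733 = 57190 km².
True area of river delta: 152000 × cos²(7.9°) = 152000 × 0.9811 = 149100 km².
Ratio = 57190 / 149100 ≈ 0.383.

0.383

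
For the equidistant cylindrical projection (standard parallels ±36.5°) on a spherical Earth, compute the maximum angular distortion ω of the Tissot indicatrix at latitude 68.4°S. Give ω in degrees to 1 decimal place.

43.7°

In the equirectangular projection with standard parallel φ₀ = 36.5° (x = Rλ cos φ₀, y = Rφ), meridians are true-scale (h = 1) and the parallel scale is k = cos φ₀ / cos φ.
At 68.4°: h = 1.000, k = 2.184; principal scales a = 2.184, b = 1.000.
sin(ω/2) = (a − b)/(a + b) = 1.184/3.184 = 0.3718, so ω = 2 arcsin(0.3718) ≈ 43.7°.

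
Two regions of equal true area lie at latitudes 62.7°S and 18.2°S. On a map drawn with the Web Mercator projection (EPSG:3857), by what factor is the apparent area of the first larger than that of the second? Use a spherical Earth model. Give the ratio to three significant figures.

On Mercator, area is exaggerated by sec²φ = 1/cos²φ.
At 62.7°: sec²(62.7°) = 1/0.4586² = 4.754.
At 18.2°: sec²(18.2°) = 1/0.9500² = 1.108.
Ratio = 4.754/1.108 = cos²(18.2°)/cos²(62.7°) ≈ 4.29.

4.29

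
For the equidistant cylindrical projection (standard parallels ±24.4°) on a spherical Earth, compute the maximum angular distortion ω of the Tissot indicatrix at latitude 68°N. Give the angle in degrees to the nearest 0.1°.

49.3°

In the equirectangular projection with standard parallel φ₀ = 24.4° (x = Rλ cos φ₀, y = Rφ), meridians are true-scale (h = 1) and the parallel scale is k = cos φ₀ / cos φ.
At 68°: h = 1.000, k = 2.431; principal scales a = 2.431, b = 1.000.
sin(ω/2) = (a − b)/(a + b) = 1.431/3.431 = 0.4171, so ω = 2 arcsin(0.4171) ≈ 49.3°.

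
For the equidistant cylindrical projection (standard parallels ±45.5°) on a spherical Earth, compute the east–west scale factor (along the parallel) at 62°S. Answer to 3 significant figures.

1.49

In the equirectangular projection with standard parallel φ₀ = 45.5° (x = Rλ cos φ₀, y = Rφ), meridians are true-scale (h = 1) and the parallel scale is k = cos φ₀ / cos φ.
k = cos 45.5° / cos 62° = 0.7009/0.4695 = 1.493.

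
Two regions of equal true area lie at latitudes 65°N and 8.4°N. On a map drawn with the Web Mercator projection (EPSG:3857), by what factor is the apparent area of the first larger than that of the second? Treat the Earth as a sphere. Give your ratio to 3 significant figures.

5.48

On Mercator, area is exaggerated by sec²φ = 1/cos²φ.
At 65°: sec²(65°) = 1/0.4226² = 5.599.
At 8.4°: sec²(8.4°) = 1/0.9893² = 1.022.
Ratio = 5.599/1.022 = cos²(8.4°)/cos²(65°) ≈ 5.48.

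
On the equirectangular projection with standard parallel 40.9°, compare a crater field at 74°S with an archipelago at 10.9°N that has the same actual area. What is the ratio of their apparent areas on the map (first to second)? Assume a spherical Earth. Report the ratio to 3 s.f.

3.56

In the equirectangular projection with standard parallel φ₀ = 40.9° (x = Rλ cos φ₀, y = Rφ), meridians are true-scale (h = 1) and the parallel scale is k = cos φ₀ / cos φ.
Areal scale at 74°: h·k = 1.000 × 2.742 = 2.742.
Areal scale at 10.9°: h·k = 1.000 × 0.7697 = 0.7697.
Ratio = 2.742/0.7697 ≈ 3.56.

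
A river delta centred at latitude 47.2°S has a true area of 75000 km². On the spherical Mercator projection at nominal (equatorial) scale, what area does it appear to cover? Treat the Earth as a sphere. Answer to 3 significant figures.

The Mercator projection is conformal; its linear scale factor is the same in every direction and equals sec φ = 1/cos φ.
Areal scale = k² = sec²φ = 1/cos²(47.2°) = 1/0.6794² = 2.166.
Apparent area = 75000 × 2.166 ≈ 162000 km².

162000 km²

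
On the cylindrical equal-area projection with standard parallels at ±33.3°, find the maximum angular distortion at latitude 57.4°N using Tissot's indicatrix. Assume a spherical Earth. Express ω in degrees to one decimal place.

48.8°

For cylindrical equal-area with standard parallel φ₀, h = cos φ / cos φ₀ and k = cos φ₀ / cos φ, so h·k = 1.
At 57.4°: h = 0.6446, k = 1.551; principal scales a = 1.551, b = 0.6446.
sin(ω/2) = (a − b)/(a + b) = 0.9067/2.196 = 0.4129, so ω = 2 arcsin(0.4129) ≈ 48.8°.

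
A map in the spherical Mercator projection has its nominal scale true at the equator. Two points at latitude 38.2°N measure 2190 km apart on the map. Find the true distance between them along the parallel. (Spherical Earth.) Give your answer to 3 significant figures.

1720 km

The Mercator projection is conformal; its linear scale factor is the same in every direction and equals sec φ = 1/cos φ.
Along the parallel at 38.2°, map distances are exaggerated by k = sec 38.2° = 1.272.
True distance = 2190 / 1.272 = 2190 × cos 38.2° ≈ 1720 km.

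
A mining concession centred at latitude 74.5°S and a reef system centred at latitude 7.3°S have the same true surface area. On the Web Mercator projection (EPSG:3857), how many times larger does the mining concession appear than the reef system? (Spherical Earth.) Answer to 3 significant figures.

Mercator areal scale is sec²φ.
At 74.5°: sec²(74.5°) = 1/0.2672² = 14.00.
At 7.3°: sec²(7.3°) = 1/0.9919² = 1.016.
Ratio = 14.00/1.016 = cos²(7.3°)/cos²(74.5°) ≈ 13.8.

13.8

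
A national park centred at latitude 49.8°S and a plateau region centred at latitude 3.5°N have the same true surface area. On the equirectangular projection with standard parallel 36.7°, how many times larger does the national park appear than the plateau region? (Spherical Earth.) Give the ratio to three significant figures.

In the equirectangular projection with standard parallel φ₀ = 36.7° (x = Rλ cos φ₀, y = Rφ), meridians are true-scale (h = 1) and the parallel scale is k = cos φ₀ / cos φ.
Areal scale at 49.8°: h·k = 1.000 × 1.242 = 1.242.
Areal scale at 3.5°: h·k = 1.000 × 0.8033 = 0.8033.
Ratio = 1.242/0.8033 ≈ 1.55.

1.55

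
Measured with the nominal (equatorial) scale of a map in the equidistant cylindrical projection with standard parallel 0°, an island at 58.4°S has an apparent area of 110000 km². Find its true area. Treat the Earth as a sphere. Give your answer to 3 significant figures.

In the plate carrée (x = Rλ, y = Rφ), meridians are true-scale (h = 1) and parallels are stretched by k = sec φ.
Areal scale = h·k = 1 × sec φ; at 58.4°, h = 1.000, k = 1.908, so h·k = 1.908.
True area = apparent / (areal scale) = 110000 / 1.908 ≈ 57600 km².

57600 km²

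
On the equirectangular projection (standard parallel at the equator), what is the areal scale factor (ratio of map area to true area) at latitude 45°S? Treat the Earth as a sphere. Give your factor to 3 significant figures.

1.41

For the equirectangular projection with φ₀ = 0 (plate carrée), h = 1 along meridians and k = sec φ along parallels.
Areal scale = h·k = 1 × sec φ; at 45°, h = 1.000, k = 1.414, so h·k = 1.414.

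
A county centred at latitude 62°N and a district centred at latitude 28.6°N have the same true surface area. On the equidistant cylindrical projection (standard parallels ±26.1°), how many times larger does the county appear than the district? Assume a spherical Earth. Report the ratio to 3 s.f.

In the equirectangular projection with standard parallel φ₀ = 26.1° (x = Rλ cos φ₀, y = Rφ), meridians are true-scale (h = 1) and the parallel scale is k = cos φ₀ / cos φ.
Areal scale at 62°: h·k = 1.000 × 1.913 = 1.913.
Areal scale at 28.6°: h·k = 1.000 × 1.023 = 1.023.
Ratio = 1.913/1.023 ≈ 1.87.

1.87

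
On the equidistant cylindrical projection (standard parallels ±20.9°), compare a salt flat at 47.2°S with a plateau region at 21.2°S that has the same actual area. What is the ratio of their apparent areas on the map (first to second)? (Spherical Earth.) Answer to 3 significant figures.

1.37

The equidistant cylindrical projection with φ₀ = 20.9° has h = 1 (meridians true) and k = cos φ₀ / cos φ along parallels.
Areal scale at 47.2°: h·k = 1.000 × 1.375 = 1.375.
Areal scale at 21.2°: h·k = 1.000 × 1.002 = 1.002.
Ratio = 1.375/1.002 ≈ 1.37.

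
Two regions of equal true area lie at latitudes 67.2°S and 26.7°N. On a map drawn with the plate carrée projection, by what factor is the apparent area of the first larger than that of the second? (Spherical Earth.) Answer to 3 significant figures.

2.31

For the equirectangular projection with φ₀ = 0 (plate carrée), h = 1 along meridians and k = sec φ along parallels.
Areal scale at 67.2°: h·k = 1.000 × 2.581 = 2.581.
Areal scale at 26.7°: h·k = 1.000 × 1.119 = 1.119.
Ratio = 2.581/1.119 ≈ 2.31.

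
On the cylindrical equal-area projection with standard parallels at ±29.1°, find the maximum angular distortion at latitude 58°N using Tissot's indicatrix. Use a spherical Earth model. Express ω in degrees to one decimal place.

55.1°

Cylindrical equal-area (φ₀ = 29.1°): h = cos φ / cos 29.1° along meridians, k = cos 29.1° / cos φ along parallels; h·k = 1.
At 58°: h = 0.6065, k = 1.649; principal scales a = 1.649, b = 0.6065.
sin(ω/2) = (a − b)/(a + b) = 1.042/2.255 = 0.4622, so ω = 2 arcsin(0.4622) ≈ 55.1°.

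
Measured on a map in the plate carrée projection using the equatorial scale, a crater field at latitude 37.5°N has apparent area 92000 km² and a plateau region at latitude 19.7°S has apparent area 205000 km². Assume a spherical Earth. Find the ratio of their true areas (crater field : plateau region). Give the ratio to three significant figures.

0.378

Plate carrée has h = 1 and k = sec φ, giving areal scale sec φ; true area = (apparent area) · cos φ.
True area of crater field: 92000 × cos(37.5°) = 92000 × 0.7934 = 72990 km².
True area of plateau region: 205000 × cos(19.7°) = 205000 × 0.9415 = 193000 km².
Ratio = 72990 / 193000 ≈ 0.378.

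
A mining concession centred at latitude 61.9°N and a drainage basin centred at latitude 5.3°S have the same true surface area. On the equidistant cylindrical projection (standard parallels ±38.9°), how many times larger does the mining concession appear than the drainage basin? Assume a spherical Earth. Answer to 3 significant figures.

2.11

In the equirectangular projection with standard parallel φ₀ = 38.9° (x = Rλ cos φ₀, y = Rφ), meridians are true-scale (h = 1) and the parallel scale is k = cos φ₀ / cos φ.
Areal scale at 61.9°: h·k = 1.000 × 1.652 = 1.652.
Areal scale at 5.3°: h·k = 1.000 × 0.7816 = 0.7816.
Ratio = 1.652/0.7816 ≈ 2.11.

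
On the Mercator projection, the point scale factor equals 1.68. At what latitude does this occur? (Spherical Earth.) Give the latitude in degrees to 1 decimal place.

53.5°

Mercator scale is k = sec φ = 1/cos φ.
1/cos φ = 1.68  ⇒  cos φ = 0.5952  ⇒  φ = arccos(0.5952) ≈ 53.5°.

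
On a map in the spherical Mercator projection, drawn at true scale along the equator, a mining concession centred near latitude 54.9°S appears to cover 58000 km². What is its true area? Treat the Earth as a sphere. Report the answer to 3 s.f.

19200 km²

For Mercator, h = k = sec φ (a conformal cylindrical projection has a single point scale, 1/cos φ).
Areal scale = k² = sec²φ = 1/cos²(54.9°) = 1/0.5750² = 3.025.
True area = apparent / (areal scale) = 58000 / 3.025 ≈ 19200 km².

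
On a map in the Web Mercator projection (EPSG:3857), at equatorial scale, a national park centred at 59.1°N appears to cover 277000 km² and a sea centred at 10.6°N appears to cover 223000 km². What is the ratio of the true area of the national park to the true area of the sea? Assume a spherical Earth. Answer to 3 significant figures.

0.339

On Mercator the areal scale is sec²φ, so true area = apparent × cos²φ.
True area of national park: 277000 × cos²(59.1°) = 277000 × 0.2637 = 73050 km².
True area of sea: 223000 × cos²(10.6°) = 223000 × 0.9662 = 215500 km².
Ratio = 73050 / 215500 ≈ 0.339.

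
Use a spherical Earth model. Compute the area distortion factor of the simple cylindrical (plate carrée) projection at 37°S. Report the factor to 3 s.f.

1.25

In the plate carrée (x = Rλ, y = Rφ), meridians are true-scale (h = 1) and parallels are stretched by k = sec φ.
Areal scale = h·k = 1 × sec φ; at 37°, h = 1.000, k = 1.252, so h·k = 1.252.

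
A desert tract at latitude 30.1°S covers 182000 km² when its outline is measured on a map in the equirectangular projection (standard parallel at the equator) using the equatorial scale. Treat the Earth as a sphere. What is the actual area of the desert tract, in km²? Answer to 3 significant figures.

157000 km²

Plate carrée maps x = Rλ, y = Rφ. The meridian scale is h = 1 and the parallel scale is k = 1/cos φ = sec φ.
Areal scale = h·k = 1 × sec φ; at 30.1°, h = 1.000, k = 1.156, so h·k = 1.156.
True area = apparent / (areal scale) = 182000 / 1.156 ≈ 157000 km².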